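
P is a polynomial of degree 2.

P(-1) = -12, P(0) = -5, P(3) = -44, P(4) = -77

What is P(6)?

Write P(t) = at² + bt + c; the 4 given values yield a linear system in the 3 coefficients.
Solving, P(t) = -5t² + 2t - 5.
Then P(6) = -173.

-173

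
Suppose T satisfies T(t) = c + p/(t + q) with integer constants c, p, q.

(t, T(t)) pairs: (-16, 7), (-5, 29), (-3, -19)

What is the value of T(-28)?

6

(T(t) − c)(t + q) = p for each data point; the three points give a linear system in c and q, then p follows.
Solving: c = 5, q = 4, p = -24, so T(t) = 5 − 24/(t + 4).
Then T(-28) = 5 − 24/(-24) = 6.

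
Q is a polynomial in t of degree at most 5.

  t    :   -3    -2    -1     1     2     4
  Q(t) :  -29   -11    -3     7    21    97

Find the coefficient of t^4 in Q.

0

Write Q(t) = at^5 + bt^4 + ct³ + dt² + et + p; the 6 given values yield a linear system in the 6 coefficients.
Solving, the top 2 coefficients vanish, and Q(t) = t³ + t² + 4t + 1.
The coefficient of t^4 is 0.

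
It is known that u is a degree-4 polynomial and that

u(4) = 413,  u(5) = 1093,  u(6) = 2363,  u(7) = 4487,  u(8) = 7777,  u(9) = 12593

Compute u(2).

7

First differences: 680, 1270, 2124, 3290, 4816. Second differences: 590, 854, 1166, 1526. Third differences: 264, 312, 360. Fourth differences: 48, 48.
Level-4 differences are constant, so u has degree 4.
Fitting a degree-4 polynomial gives u(x) = 2x^4 - 7x² + 5x - 7.
Then u(2) = 7.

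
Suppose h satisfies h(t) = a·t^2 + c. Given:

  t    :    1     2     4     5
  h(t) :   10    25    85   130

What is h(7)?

250

From h(1) = 10 and h(2) = 25: 1a + c = 10 and 4a + c = 25.
Subtracting: 3a = 15, so a = 5; then c = 10 − 5·1 = 5.
So h(t) = 5t² + 5, and h(7) = 250.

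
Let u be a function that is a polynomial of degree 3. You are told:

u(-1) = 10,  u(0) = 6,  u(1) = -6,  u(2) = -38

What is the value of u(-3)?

Write u(t) = at³ + bt² + ct + d; the 4 given values yield a linear system in the 4 coefficients.
Solving, u(t) = -2t³ - 4t² - 6t + 6.
Then u(-3) = 42.

42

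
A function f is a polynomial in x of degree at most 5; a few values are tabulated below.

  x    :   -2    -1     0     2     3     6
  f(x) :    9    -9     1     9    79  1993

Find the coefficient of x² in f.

-6

Write f(x) = ax^5 + bx^4 + cx³ + dx² + ex + p; the 6 given values yield a linear system in the 6 coefficients.
Solving, the leading coefficient vanishes, and f(x) = 2x^4 - 2x³ - 6x² + 8x + 1.
The coefficient of x² is -6.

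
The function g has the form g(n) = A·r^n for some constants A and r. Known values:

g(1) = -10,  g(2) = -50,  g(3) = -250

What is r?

Consecutive ratio: -50/(-10) = 5, and -250/(-50) = 5, so r = 5.
Then A·5^1 = -10 gives A = -2, and g(n) = -2·5^n.

5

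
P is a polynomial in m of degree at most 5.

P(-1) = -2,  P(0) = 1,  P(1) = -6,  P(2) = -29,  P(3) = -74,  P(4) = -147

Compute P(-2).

First differences: 3, -7, -23, -45, -73. Second differences: -10, -16, -22, -28. Third differences: -6, -6, -6.
Level-3 differences are constant, so P has degree 3.
Fitting a degree-3 polynomial gives P(m) = -m³ - 5m² - m + 1.
Then P(-2) = -9.

-9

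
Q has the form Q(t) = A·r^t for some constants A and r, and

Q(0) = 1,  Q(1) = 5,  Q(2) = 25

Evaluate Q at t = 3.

Consecutive ratio: 5/1 = 5, and 25/5 = 5, so r = 5.
Then A·5^0 = 1 gives A = 1, and Q(t) = 1·5^t.
Q(3) = 1·5^3 = 125.

125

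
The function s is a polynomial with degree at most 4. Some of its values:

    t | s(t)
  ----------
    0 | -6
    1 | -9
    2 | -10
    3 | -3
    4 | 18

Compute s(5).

First differences: -3, -1, 7, 21. Second differences: 2, 8, 14. Third differences: 6, 6.
Level-3 differences are constant, so s has degree 3.
Extending the table by one column gives the next first difference 41, so s(5) = 18 + 41 = 59.

59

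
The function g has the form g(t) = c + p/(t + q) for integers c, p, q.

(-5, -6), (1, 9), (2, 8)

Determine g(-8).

(g(t) − c)(t + q) = p for each data point; the three points give a linear system in c and q, then p follows.
Solving: c = 4, q = 3, p = 20, so g(t) = 4 + 20/(t + 3).
Then g(-8) = 4 + 20/(-5) = 0.

0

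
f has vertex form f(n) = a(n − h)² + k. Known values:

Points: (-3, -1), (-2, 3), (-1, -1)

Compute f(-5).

-33

First differences 4, -4; second difference -8 = 2a, so a = -4.
Expanding, the n-coefficient is −2ah = 8h; matching it to the data gives h = -2, and then k = 3.
So f(n) = -4(n + 2)² + 3.
f(-5) = -4·(-3)² + 3 = -33.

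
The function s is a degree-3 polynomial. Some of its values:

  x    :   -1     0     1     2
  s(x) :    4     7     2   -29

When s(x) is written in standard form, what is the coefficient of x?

2

Write s(x) = ax³ + bx² + cx + d; the 4 given values yield a linear system in the 4 coefficients.
Solving, s(x) = -3x³ - 4x² + 2x + 7.
The coefficient of x is 2.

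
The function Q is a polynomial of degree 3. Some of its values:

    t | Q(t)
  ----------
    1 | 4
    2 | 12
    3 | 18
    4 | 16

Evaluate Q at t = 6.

-36

Write Q(t) = at³ + bt² + ct + d; the 4 given values yield a linear system in the 4 coefficients.
Solving, Q(t) = -t³ + 5t².
Then Q(6) = -36.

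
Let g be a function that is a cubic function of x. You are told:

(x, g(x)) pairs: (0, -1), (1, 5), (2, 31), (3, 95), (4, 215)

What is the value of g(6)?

695

First differences: 6, 26, 64, 120. Second differences: 20, 38, 56. Third differences: 18, 18.
Level-3 differences are constant, so g has degree 3.
Fitting a degree-3 polynomial gives g(x) = 3x³ + x² + 2x - 1.
Then g(6) = 695.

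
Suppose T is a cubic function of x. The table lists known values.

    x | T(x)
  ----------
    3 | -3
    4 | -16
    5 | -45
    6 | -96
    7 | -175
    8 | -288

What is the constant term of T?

0

First differences: -13, -29, -51, -79, -113. Second differences: -16, -22, -28, -34. Third differences: -6, -6, -6.
Level-3 differences are constant, so T has degree 3.
Fitting a degree-3 polynomial gives T(x) = -x³ + 4x² - 4x.
The constant term is T(0) = 0.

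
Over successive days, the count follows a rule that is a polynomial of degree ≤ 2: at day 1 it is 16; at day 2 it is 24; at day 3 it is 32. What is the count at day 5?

Write the value at k as h(k).
First differences: 8, 8.
Level-1 differences are constant, so h has degree 1.
Fitting a degree-1 polynomial gives h(k) = 8k + 8.
Then h(5) = 48.

48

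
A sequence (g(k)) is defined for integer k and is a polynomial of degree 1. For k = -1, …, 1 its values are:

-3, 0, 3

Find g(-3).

First differences: 3, 3.
Level-1 differences are constant, so g has degree 1.
Fitting a degree-1 polynomial gives g(k) = 3k.
Then g(-3) = -9.

-9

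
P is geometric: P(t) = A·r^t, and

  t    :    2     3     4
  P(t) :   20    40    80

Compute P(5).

160

Consecutive ratio: 40/20 = 2, and 80/40 = 2, so r = 2.
Then A·2^2 = 20 gives A = 5, and P(t) = 5·2^t.
P(5) = 5·2^5 = 160.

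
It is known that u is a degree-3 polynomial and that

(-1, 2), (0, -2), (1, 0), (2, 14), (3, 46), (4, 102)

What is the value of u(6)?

310

First differences: -4, 2, 14, 32, 56. Second differences: 6, 12, 18, 24. Third differences: 6, 6, 6.
Level-3 differences are constant, so u has degree 3.
Fitting a degree-3 polynomial gives u(n) = n³ + 3n² - 2n - 2.
Then u(6) = 310.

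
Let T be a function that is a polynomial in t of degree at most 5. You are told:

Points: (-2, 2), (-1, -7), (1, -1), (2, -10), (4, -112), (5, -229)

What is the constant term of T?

Write T(t) = at^5 + bt^4 + ct³ + dt² + et + p; the 6 given values yield a linear system in the 6 coefficients.
Solving, the top 2 coefficients vanish, and T(t) = -2t³ + 5t - 4.
The constant term is T(0) = -4.

-4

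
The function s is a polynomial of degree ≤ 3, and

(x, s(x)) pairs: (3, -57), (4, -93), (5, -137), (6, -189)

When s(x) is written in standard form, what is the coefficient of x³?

0

First differences: -36, -44, -52. Second differences: -8, -8.
Level-2 differences are constant, so s has degree 2.
Fitting a degree-2 polynomial gives s(x) = -4x² - 8x + 3.
The coefficient of x³ is 0.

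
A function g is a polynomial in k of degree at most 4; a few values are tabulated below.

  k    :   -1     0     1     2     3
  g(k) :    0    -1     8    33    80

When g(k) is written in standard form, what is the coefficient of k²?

First differences: -1, 9, 25, 47. Second differences: 10, 16, 22. Third differences: 6, 6.
Level-3 differences are constant, so g has degree 3.
Fitting a degree-3 polynomial gives g(k) = k³ + 5k² + 3k - 1.
The coefficient of k² is 5.

5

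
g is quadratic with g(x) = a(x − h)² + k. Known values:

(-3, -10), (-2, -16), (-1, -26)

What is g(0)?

First differences -6, -10; second difference -4 = 2a, so a = -2.
Expanding, the x-coefficient is −2ah = 4h; matching it to the data gives h = -4, and then k = -8.
So g(x) = -2(x + 4)² − 8.
g(0) = -2·4² − 8 = -40.

-40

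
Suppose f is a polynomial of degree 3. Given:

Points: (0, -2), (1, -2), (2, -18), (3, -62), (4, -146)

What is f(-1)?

First differences: 0, -16, -44, -84. Second differences: -16, -28, -40. Third differences: -12, -12.
Level-3 differences are constant, so f has degree 3.
Fitting a degree-3 polynomial gives f(t) = -2t³ - 2t² + 4t - 2.
Then f(-1) = -6.

-6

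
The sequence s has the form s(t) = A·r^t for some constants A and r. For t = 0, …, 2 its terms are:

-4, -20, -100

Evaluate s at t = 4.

-2500

Consecutive ratio: -20/(-4) = 5, and -100/(-20) = 5, so r = 5.
Then A·5^0 = -4 gives A = -4, and s(t) = -4·5^t.
s(4) = -4·5^4 = -2500.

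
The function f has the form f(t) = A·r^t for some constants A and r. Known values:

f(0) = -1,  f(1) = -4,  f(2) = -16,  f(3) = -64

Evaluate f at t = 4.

-256

Consecutive ratio: -4/(-1) = 4, and -16/(-4) = 4, so r = 4.
Then A·4^0 = -1 gives A = -1, and f(t) = -1·4^t.
f(4) = -1·4^4 = -256.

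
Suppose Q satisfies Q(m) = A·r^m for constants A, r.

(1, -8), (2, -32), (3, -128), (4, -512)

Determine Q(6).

Consecutive ratio: -32/(-8) = 4, and -128/(-32) = 4, so r = 4.
Then A·4^1 = -8 gives A = -2, and Q(m) = -2·4^m.
Q(6) = -2·4^6 = -8192.

-8192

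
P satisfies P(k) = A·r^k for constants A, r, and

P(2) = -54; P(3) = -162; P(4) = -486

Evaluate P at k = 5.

Consecutive ratio: -162/(-54) = 3, and -486/(-162) = 3, so r = 3.
Then A·3^2 = -54 gives A = -6, and P(k) = -6·3^k.
P(5) = -6·3^5 = -1458.

-1458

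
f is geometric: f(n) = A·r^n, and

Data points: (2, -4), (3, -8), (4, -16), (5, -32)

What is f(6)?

-64

Consecutive ratio: -8/(-4) = 2, and -16/(-8) = 2, so r = 2.
Then A·2^2 = -4 gives A = -1, and f(n) = -1·2^n.
f(6) = -1·2^6 = -64.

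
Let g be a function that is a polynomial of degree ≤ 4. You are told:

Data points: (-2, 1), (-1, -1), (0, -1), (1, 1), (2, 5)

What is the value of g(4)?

19

First differences: -2, 0, 2, 4. Second differences: 2, 2, 2.
Level-2 differences are constant, so g has degree 2.
Fitting a degree-2 polynomial gives g(m) = m² + m - 1.
Then g(4) = 19.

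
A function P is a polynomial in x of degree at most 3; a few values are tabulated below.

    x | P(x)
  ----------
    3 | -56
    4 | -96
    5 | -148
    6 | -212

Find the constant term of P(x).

Write P(x) = ax³ + bx² + cx + d; the 4 given values yield a linear system in the 4 coefficients.
Solving, the leading coefficient vanishes, and P(x) = -6x² + 2x - 8.
The constant term is P(0) = -8.

-8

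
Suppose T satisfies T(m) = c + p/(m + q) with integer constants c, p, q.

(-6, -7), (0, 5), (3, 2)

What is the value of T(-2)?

17

(T(m) − c)(m + q) = p for each data point; the three points give a linear system in c and q, then p follows.
Solving: c = -1, q = 3, p = 18, so T(m) = -1 + 18/(m + 3).
Then T(-2) = -1 + 18/1 = 17.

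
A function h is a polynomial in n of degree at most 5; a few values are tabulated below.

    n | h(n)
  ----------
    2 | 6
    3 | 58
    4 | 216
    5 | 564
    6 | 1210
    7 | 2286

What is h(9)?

6376

Write h(n) = an^5 + bn^4 + cn³ + dn² + en + p; the 6 given values yield a linear system in the 6 coefficients.
Solving, the leading coefficient vanishes, and h(n) = n^4 - 2n² - 3n + 4.
Then h(9) = 6376.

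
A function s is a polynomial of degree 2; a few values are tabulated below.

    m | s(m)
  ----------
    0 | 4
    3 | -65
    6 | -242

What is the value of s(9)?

-527

Write s(m) = am² + bm + c; the 3 given values yield a linear system in the 3 coefficients.
Solving, s(m) = -6m² - 5m + 4.
Then s(9) = -527.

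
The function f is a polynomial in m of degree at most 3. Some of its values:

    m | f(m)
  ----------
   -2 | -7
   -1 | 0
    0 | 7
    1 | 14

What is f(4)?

35

First differences: 7, 7, 7.
Level-1 differences are constant, so f has degree 1.
Fitting a degree-1 polynomial gives f(m) = 7m + 7.
Then f(4) = 35.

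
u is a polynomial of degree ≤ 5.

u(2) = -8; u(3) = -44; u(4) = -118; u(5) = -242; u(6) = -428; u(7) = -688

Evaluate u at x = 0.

-2

First differences: -36, -74, -124, -186, -260. Second differences: -38, -50, -62, -74. Third differences: -12, -12, -12.
Level-3 differences are constant, so u has degree 3.
Fitting a degree-3 polynomial gives u(x) = -2x³ - x² + 7x - 2.
Then u(0) = -2.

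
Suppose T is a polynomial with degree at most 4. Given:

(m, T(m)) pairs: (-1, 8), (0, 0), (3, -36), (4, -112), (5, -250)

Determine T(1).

Write T(m) = am^4 + bm³ + cm² + dm + e; the 5 given values yield a linear system in the 5 coefficients.
Solving, the leading coefficient vanishes, and T(m) = -3m³ + 5m².
Then T(1) = 2.

2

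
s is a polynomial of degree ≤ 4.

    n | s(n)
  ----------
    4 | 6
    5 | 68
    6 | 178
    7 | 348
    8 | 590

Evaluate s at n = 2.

Write s(n) = an^4 + bn³ + cn² + dn + e; the 5 given values yield a linear system in the 5 coefficients.
Solving, the leading coefficient vanishes, and s(n) = 2n³ - 6n² - 6n - 2.
Then s(2) = -22.

-22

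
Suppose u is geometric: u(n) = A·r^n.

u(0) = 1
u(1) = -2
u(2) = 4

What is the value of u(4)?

Consecutive ratio: -2/1 = -2, and 4/(-2) = -2, so r = -2.
Then A·(-2)^0 = 1 gives A = 1, and u(n) = 1·(-2)^n.
u(4) = 1·(-2)^4 = 16.

16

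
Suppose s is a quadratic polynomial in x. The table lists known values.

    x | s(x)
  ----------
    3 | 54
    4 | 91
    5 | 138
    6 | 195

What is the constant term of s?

3

First differences: 37, 47, 57. Second differences: 10, 10.
Level-2 differences are constant, so s has degree 2.
Fitting a degree-2 polynomial gives s(x) = 5x² + 2x + 3.
The constant term is s(0) = 3.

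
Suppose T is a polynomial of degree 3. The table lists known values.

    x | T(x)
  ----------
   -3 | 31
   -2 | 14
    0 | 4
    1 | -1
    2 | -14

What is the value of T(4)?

Write T(x) = ax³ + bx² + cx + d; the 5 given values yield a linear system in the 4 coefficients.
Solving, T(x) = -x³ - x² - 3x + 4.
Then T(4) = -88.

-88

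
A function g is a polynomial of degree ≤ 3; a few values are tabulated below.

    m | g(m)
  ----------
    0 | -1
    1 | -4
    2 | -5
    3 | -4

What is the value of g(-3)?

20

First differences: -3, -1, 1. Second differences: 2, 2.
Level-2 differences are constant, so g has degree 2.
Fitting a degree-2 polynomial gives g(m) = m² - 4m - 1.
Then g(-3) = 20.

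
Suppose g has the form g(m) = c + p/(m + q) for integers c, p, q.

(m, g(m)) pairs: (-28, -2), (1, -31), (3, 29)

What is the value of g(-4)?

-6

(g(m) − c)(m + q) = p for each data point; the three points give a linear system in c and q, then p follows.
Solving: c = -1, q = -2, p = 30, so g(m) = -1 + 30/(m − 2).
Then g(-4) = -1 + 30/(-6) = -6.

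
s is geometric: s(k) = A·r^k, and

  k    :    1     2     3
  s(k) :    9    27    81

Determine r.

3

Consecutive ratio: 27/9 = 3, and 81/27 = 3, so r = 3.
Then A·3^1 = 9 gives A = 3, and s(k) = 3·3^k.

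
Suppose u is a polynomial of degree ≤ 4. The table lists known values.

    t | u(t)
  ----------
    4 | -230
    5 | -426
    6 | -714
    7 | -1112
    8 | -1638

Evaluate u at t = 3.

First differences: -196, -288, -398, -526. Second differences: -92, -110, -128. Third differences: -18, -18.
Level-3 differences are constant, so u has degree 3.
Fitting a degree-3 polynomial gives u(t) = -3t³ - t² - 4t - 6.
Then u(3) = -108.

-108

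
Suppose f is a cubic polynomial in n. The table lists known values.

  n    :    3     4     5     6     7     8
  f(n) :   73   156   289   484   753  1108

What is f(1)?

First differences: 83, 133, 195, 269, 355. Second differences: 50, 62, 74, 86. Third differences: 12, 12, 12.
Level-3 differences are constant, so f has degree 3.
Fitting a degree-3 polynomial gives f(n) = 2n³ + n² + 2n + 4.
Then f(1) = 9.

9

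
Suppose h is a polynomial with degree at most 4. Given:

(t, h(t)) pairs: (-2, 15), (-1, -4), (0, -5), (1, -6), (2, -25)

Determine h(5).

Write h(t) = at^4 + bt³ + ct² + dt + e; the 5 given values yield a linear system in the 5 coefficients.
Solving, the leading coefficient vanishes, and h(t) = -3t³ + 2t - 5.
Then h(5) = -370.

-370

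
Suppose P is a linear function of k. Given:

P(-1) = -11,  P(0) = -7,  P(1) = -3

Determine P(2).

1

First differences: 4, 4.
Level-1 differences are constant, so P has degree 1.
Extending the table by one column gives the next first difference 4, so P(2) = -3 + 4 = 1.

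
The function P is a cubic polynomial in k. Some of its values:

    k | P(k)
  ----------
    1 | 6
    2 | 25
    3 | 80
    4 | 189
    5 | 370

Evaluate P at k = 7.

First differences: 19, 55, 109, 181. Second differences: 36, 54, 72. Third differences: 18, 18.
Level-3 differences are constant, so P has degree 3.
Fitting a degree-3 polynomial gives P(k) = 3k³ - 2k + 5.
Then P(7) = 1020.

1020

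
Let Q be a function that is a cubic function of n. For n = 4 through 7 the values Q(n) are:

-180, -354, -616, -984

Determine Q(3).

-76

Write Q(n) = an³ + bn² + cn + d; the 4 given values yield a linear system in the 4 coefficients.
Solving, Q(n) = -3n³ + n² - 4.
Then Q(3) = -76.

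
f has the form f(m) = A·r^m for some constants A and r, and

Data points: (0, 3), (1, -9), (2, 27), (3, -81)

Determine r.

Consecutive ratio: -9/3 = -3, and 27/(-9) = -3, so r = -3.
Then A·(-3)^0 = 3 gives A = 3, and f(m) = 3·(-3)^m.

-3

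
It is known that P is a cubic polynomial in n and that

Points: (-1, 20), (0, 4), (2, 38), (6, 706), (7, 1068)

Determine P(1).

Write P(n) = an³ + bn² + cn + d; the 5 given values yield a linear system in the 4 coefficients.
Solving, P(n) = 2n³ + 9n² - 9n + 4.
Then P(1) = 6.

6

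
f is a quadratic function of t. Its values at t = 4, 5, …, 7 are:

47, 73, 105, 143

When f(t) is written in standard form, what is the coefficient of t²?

First differences: 26, 32, 38. Second differences: 6, 6.
Level-2 differences are constant, so f has degree 2.
Fitting a degree-2 polynomial gives f(t) = 3t² - t + 3.
The coefficient of t² is 3.

3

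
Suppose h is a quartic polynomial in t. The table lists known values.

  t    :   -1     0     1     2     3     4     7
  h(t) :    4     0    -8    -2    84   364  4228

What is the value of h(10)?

Write h(t) = at^4 + bt³ + ct² + dt + e; the 7 given values yield a linear system in the 5 coefficients.
Solving, h(t) = 2t^4 - t³ - 4t² - 5t.
Then h(10) = 18550.

18550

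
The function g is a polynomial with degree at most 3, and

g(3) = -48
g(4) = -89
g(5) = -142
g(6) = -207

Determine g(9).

First differences: -41, -53, -65. Second differences: -12, -12.
Level-2 differences are constant, so g has degree 2.
Fitting a degree-2 polynomial gives g(k) = -6k² + k + 3.
Then g(9) = -474.

-474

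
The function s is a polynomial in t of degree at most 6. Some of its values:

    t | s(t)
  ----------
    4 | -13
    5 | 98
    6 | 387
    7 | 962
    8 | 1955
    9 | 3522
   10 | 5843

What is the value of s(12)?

First differences: 111, 289, 575, 993, 1567, 2321. Second differences: 178, 286, 418, 574, 754. Third differences: 108, 132, 156, 180. Fourth differences: 24, 24, 24.
Level-4 differences are constant, so s has degree 4.
Fitting a degree-4 polynomial gives s(t) = t^4 - 4t³ - 2t² + 4t + 3.
Then s(12) = 13587.

13587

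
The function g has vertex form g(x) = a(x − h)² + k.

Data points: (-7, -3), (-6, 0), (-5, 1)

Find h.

-5

First differences 3, 1; second difference -2 = 2a, so a = -1.
Expanding, the x-coefficient is −2ah = 2h; matching it to the data gives h = -5, and then k = 1.
So g(x) = -1(x + 5)² + 1.
Hence h = -5.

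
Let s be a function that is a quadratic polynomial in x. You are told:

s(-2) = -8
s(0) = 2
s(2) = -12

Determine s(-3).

-22

Write s(x) = ax² + bx + c; the 3 given values yield a linear system in the 3 coefficients.
Solving, s(x) = -3x² - x + 2.
Then s(-3) = -22.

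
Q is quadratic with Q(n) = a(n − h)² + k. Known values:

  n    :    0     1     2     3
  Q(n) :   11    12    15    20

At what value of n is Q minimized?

First differences 1, 3, 5; second difference 2 = 2a, so a = 1.
Expanding, the n-coefficient is −2ah = -2h; matching it to the data gives h = 0, and then k = 11.
So Q(n) = 1(n + 0)² + 11.
Hence h = 0.

0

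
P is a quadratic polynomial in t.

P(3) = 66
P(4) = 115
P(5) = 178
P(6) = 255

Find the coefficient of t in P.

First differences: 49, 63, 77. Second differences: 14, 14.
Level-2 differences are constant, so P has degree 2.
Fitting a degree-2 polynomial gives P(t) = 7t² + 3.
The coefficient of t is 0.

0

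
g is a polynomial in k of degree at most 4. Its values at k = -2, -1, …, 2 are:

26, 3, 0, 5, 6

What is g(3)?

First differences: -23, -3, 5, 1. Second differences: 20, 8, -4. Third differences: -12, -12.
Level-3 differences are constant, so g has degree 3.
Fitting a degree-3 polynomial gives g(k) = -2k³ + 4k² + 3k.
Then g(3) = -9.

-9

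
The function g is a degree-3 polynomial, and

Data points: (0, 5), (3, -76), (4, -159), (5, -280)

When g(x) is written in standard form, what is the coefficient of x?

Write g(x) = ax³ + bx² + cx + d; the 4 given values yield a linear system in the 4 coefficients.
Solving, g(x) = -x³ - 7x² + 3x + 5.
The coefficient of x is 3.

3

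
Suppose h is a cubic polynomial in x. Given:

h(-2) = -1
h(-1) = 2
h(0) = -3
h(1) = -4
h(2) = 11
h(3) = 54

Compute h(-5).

-178

First differences: 3, -5, -1, 15, 43. Second differences: -8, 4, 16, 28. Third differences: 12, 12, 12.
Level-3 differences are constant, so h has degree 3.
Fitting a degree-3 polynomial gives h(x) = 2x³ + 2x² - 5x - 3.
Then h(-5) = -178.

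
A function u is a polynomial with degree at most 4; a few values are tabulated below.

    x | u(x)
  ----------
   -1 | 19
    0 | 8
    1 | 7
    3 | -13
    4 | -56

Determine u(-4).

Write u(x) = ax^4 + bx³ + cx² + dx + e; the 5 given values yield a linear system in the 5 coefficients.
Solving, the leading coefficient vanishes, and u(x) = -2x³ + 5x² - 4x + 8.
Then u(-4) = 232.

232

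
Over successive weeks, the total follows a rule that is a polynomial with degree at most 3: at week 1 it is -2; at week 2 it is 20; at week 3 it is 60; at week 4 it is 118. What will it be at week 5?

194

Write the value at x as s(x).
First differences: 22, 40, 58. Second differences: 18, 18.
Level-2 differences are constant, so s has degree 2.
Fitting a degree-2 polynomial gives s(x) = 9x² - 5x - 6.
Then s(5) = 194.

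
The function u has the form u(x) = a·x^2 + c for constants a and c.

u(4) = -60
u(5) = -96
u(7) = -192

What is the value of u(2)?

-12

From u(4) = -60 and u(5) = -96: 16a + c = -60 and 25a + c = -96.
Subtracting: 9a = -36, so a = -4; then c = -60 − (-4)·16 = 4.
So u(x) = -4x² + 4, and u(2) = -12.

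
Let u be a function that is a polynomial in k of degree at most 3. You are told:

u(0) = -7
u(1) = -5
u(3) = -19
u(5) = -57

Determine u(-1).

Write u(k) = ak³ + bk² + ck + d; the 4 given values yield a linear system in the 4 coefficients.
Solving, the leading coefficient vanishes, and u(k) = -3k² + 5k - 7.
Then u(-1) = -15.

-15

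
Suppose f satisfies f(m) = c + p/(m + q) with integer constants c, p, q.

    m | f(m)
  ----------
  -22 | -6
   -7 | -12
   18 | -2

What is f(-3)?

(f(m) − c)(m + q) = p for each data point; the three points give a linear system in c and q, then p follows.
Solving: c = -4, q = 2, p = 40, so f(m) = -4 + 40/(m + 2).
Then f(-3) = -4 + 40/(-1) = -44.

-44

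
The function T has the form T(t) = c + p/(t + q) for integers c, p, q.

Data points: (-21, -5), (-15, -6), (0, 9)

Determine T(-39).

(T(t) − c)(t + q) = p for each data point; the three points give a linear system in c and q, then p follows.
Solving: c = -3, q = 3, p = 36, so T(t) = -3 + 36/(t + 3).
Then T(-39) = -3 + 36/(-36) = -4.

-4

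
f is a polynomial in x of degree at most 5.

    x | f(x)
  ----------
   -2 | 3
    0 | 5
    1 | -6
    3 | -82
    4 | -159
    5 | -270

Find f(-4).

Write f(x) = ax^5 + bx^4 + cx³ + dx² + ex + p; the 6 given values yield a linear system in the 6 coefficients.
Solving, the top 2 coefficients vanish, and f(x) = -x³ - 5x² - 5x + 5.
Then f(-4) = 9.

9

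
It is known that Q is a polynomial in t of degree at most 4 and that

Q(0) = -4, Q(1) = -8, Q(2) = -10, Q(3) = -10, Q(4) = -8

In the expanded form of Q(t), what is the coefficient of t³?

Write Q(t) = at^4 + bt³ + ct² + dt + e; the 5 given values yield a linear system in the 5 coefficients.
Solving, the top 2 coefficients vanish, and Q(t) = t² - 5t - 4.
The coefficient of t³ is 0.

0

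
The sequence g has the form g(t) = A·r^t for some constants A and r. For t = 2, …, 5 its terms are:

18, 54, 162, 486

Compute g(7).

Consecutive ratio: 54/18 = 3, and 162/54 = 3, so r = 3.
Then A·3^2 = 18 gives A = 2, and g(t) = 2·3^t.
g(7) = 2·3^7 = 4374.

4374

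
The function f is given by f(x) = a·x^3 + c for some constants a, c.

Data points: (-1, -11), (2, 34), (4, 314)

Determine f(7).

1709

From f(-1) = -11 and f(2) = 34: -1a + c = -11 and 8a + c = 34.
Subtracting: 9a = 45, so a = 5; then c = -11 − 5·(-1) = -6.
So f(x) = 5x³ − 6, and f(7) = 1709.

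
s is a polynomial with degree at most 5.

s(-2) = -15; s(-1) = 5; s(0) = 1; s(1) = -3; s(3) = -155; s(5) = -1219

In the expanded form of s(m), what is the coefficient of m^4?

Write s(m) = am^5 + bm^4 + cm³ + dm² + em + p; the 6 given values yield a linear system in the 6 coefficients.
Solving, the leading coefficient vanishes, and s(m) = -2m^4 + 2m² - 4m + 1.
The coefficient of m^4 is -2.

-2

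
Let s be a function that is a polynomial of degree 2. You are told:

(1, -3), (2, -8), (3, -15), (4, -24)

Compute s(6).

Write s(k) = ak² + bk + c; the 4 given values yield a linear system in the 3 coefficients.
Solving, s(k) = -k² - 2k.
Then s(6) = -48.

-48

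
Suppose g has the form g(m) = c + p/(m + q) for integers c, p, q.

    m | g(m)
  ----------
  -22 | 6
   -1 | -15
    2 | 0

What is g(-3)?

(g(m) − c)(m + q) = p for each data point; the three points give a linear system in c and q, then p follows.
Solving: c = 5, q = 2, p = -20, so g(m) = 5 − 20/(m + 2).
Then g(-3) = 5 − 20/(-1) = 25.

25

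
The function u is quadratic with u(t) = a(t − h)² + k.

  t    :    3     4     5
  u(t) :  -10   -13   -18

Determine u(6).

-25

First differences -3, -5; second difference -2 = 2a, so a = -1.
Expanding, the t-coefficient is −2ah = 2h; matching it to the data gives h = 2, and then k = -9.
So u(t) = -1(t − 2)² − 9.
u(6) = -1·4² − 9 = -25.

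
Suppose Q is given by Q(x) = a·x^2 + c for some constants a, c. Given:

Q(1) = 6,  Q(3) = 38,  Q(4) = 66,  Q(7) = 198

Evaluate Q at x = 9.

326

From Q(1) = 6 and Q(3) = 38: 1a + c = 6 and 9a + c = 38.
Subtracting: 8a = 32, so a = 4; then c = 6 − 4·1 = 2.
So Q(x) = 4x² + 2, and Q(9) = 326.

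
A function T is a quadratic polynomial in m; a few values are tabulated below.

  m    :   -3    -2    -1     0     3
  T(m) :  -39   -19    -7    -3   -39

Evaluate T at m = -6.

Write T(m) = am² + bm + c; the 5 given values yield a linear system in the 3 coefficients.
Solving, T(m) = -4m² - 3.
Then T(-6) = -147.

-147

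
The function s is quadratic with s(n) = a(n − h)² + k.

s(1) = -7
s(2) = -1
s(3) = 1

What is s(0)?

First differences 6, 2; second difference -4 = 2a, so a = -2.
Expanding, the n-coefficient is −2ah = 4h; matching it to the data gives h = 3, and then k = 1.
So s(n) = -2(n − 3)² + 1.
s(0) = -2·(-3)² + 1 = -17.

-17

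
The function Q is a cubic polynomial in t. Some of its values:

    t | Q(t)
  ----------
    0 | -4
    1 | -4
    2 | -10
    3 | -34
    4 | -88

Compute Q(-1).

2

Write Q(t) = at³ + bt² + ct + d; the 5 given values yield a linear system in the 4 coefficients.
Solving, Q(t) = -2t³ + 3t² - t - 4.
Then Q(-1) = 2.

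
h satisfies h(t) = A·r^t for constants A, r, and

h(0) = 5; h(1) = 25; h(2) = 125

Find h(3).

625

Consecutive ratio: 25/5 = 5, and 125/25 = 5, so r = 5.
Then A·5^0 = 5 gives A = 5, and h(t) = 5·5^t.
h(3) = 5·5^3 = 625.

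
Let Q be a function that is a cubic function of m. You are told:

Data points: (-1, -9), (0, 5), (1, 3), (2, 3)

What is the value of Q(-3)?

-157

Write Q(m) = am³ + bm² + cm + d; the 4 given values yield a linear system in the 4 coefficients.
Solving, Q(m) = 3m³ - 8m² + 3m + 5.
Then Q(-3) = -157.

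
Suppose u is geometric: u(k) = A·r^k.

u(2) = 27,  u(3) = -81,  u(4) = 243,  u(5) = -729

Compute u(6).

Consecutive ratio: -81/27 = -3, and 243/(-81) = -3, so r = -3.
Then A·(-3)^2 = 27 gives A = 3, and u(k) = 3·(-3)^k.
u(6) = 3·(-3)^6 = 2187.

2187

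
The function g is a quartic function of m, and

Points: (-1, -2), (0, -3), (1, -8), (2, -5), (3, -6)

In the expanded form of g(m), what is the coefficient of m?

Write g(m) = am^4 + bm³ + cm² + dm + e; the 5 given values yield a linear system in the 5 coefficients.
Solving, g(m) = -m^4 + 4m³ - m² - 7m - 3.
The coefficient of m is -7.

-7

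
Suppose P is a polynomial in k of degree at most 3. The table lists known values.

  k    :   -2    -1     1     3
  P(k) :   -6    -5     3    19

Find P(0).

-2

Write P(k) = ak³ + bk² + ck + d; the 4 given values yield a linear system in the 4 coefficients.
Solving, the leading coefficient vanishes, and P(k) = k² + 4k - 2.
Then P(0) = -2.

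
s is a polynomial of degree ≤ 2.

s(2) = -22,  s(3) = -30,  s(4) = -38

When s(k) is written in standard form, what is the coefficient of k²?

0

Write s(k) = ak² + bk + c; the 3 given values yield a linear system in the 3 coefficients.
Solving, the leading coefficient vanishes, and s(k) = -8k - 6.
The coefficient of k² is 0.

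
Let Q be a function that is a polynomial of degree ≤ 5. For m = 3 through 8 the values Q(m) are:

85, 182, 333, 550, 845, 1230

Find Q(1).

5

First differences: 97, 151, 217, 295, 385. Second differences: 54, 66, 78, 90. Third differences: 12, 12, 12.
Level-3 differences are constant, so Q has degree 3.
Fitting a degree-3 polynomial gives Q(m) = 2m³ + 3m² + 2m - 2.
Then Q(1) = 5.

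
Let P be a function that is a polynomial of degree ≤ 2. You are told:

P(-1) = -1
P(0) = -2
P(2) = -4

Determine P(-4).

2

Write P(m) = am² + bm + c; the 3 given values yield a linear system in the 3 coefficients.
Solving, the leading coefficient vanishes, and P(m) = -m - 2.
Then P(-4) = 2.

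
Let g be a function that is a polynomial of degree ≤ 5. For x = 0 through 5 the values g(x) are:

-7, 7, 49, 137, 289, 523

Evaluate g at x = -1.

-11

First differences: 14, 42, 88, 152, 234. Second differences: 28, 46, 64, 82. Third differences: 18, 18, 18.
Level-3 differences are constant, so g has degree 3.
Fitting a degree-3 polynomial gives g(x) = 3x³ + 5x² + 6x - 7.
Then g(-1) = -11.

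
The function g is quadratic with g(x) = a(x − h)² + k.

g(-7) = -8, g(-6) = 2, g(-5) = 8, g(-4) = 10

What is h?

-4

First differences 10, 6, 2; second difference -4 = 2a, so a = -2.
Expanding, the x-coefficient is −2ah = 4h; matching it to the data gives h = -4, and then k = 10.
So g(x) = -2(x + 4)² + 10.
Hence h = -4.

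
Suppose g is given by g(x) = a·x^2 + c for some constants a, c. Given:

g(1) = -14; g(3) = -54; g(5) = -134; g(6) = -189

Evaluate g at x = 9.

-414

From g(1) = -14 and g(3) = -54: 1a + c = -14 and 9a + c = -54.
Subtracting: 8a = -40, so a = -5; then c = -14 − (-5)·1 = -9.
So g(x) = -5x² − 9, and g(9) = -414.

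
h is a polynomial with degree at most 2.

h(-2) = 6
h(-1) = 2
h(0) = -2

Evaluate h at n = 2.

First differences: -4, -4.
Level-1 differences are constant, so h has degree 1.
Fitting a degree-1 polynomial gives h(n) = -4n - 2.
Then h(2) = -10.

-10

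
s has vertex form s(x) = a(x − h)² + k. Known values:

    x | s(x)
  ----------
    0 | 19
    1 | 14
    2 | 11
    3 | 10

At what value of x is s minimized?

First differences -5, -3, -1; second difference 2 = 2a, so a = 1.
Expanding, the x-coefficient is −2ah = -2h; matching it to the data gives h = 3, and then k = 10.
So s(x) = 1(x − 3)² + 10.
Hence h = 3.

3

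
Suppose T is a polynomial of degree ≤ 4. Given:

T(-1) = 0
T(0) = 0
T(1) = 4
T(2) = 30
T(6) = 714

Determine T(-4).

-156

Write T(k) = ak^4 + bk³ + ck² + dk + e; the 5 given values yield a linear system in the 5 coefficients.
Solving, the leading coefficient vanishes, and T(k) = 3k³ + 2k² - k.
Then T(-4) = -156.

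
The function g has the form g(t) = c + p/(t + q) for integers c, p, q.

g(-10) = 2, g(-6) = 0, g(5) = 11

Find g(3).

(g(t) − c)(t + q) = p for each data point; the three points give a linear system in c and q, then p follows.
Solving: c = 5, q = 0, p = 30, so g(t) = 5 + 30/(t + 0).
Then g(3) = 5 + 30/3 = 15.

15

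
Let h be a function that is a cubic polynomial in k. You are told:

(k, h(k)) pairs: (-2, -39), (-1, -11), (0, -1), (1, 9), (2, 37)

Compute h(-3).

-103

Write h(k) = ak³ + bk² + ck + d; the 5 given values yield a linear system in the 4 coefficients.
Solving, h(k) = 3k³ + 7k - 1.
Then h(-3) = -103.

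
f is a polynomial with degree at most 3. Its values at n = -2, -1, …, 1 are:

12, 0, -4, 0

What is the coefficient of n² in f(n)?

4

Write f(n) = an³ + bn² + cn + d; the 4 given values yield a linear system in the 4 coefficients.
Solving, the leading coefficient vanishes, and f(n) = 4n² - 4.
The coefficient of n² is 4.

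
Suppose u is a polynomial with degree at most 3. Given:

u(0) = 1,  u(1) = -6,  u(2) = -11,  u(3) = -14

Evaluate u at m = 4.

-15

First differences: -7, -5, -3. Second differences: 2, 2.
Level-2 differences are constant, so u has degree 2.
Fitting a degree-2 polynomial gives u(m) = m² - 8m + 1.
Then u(4) = -15.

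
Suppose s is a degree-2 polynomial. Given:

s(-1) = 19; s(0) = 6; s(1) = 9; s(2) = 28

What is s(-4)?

First differences: -13, 3, 19. Second differences: 16, 16.
Level-2 differences are constant, so s has degree 2.
Fitting a degree-2 polynomial gives s(m) = 8m² - 5m + 6.
Then s(-4) = 154.

154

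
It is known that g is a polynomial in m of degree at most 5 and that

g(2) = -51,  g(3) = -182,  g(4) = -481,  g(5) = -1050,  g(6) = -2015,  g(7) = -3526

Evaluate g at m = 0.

-5

Write g(m) = am^5 + bm^4 + cm³ + dm² + em + p; the 6 given values yield a linear system in the 6 coefficients.
Solving, the leading coefficient vanishes, and g(m) = -m^4 - 3m³ - 2m² + m - 5.
Then g(0) = -5.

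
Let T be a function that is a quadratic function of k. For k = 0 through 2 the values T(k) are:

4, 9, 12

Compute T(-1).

-3

Write T(k) = ak² + bk + c; the 3 given values yield a linear system in the 3 coefficients.
Solving, T(k) = -k² + 6k + 4.
Then T(-1) = -3.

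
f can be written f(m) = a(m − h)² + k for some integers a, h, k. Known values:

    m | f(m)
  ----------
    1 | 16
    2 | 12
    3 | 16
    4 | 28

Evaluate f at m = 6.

First differences -4, 4, 12; second difference 8 = 2a, so a = 4.
Expanding, the m-coefficient is −2ah = -8h; matching it to the data gives h = 2, and then k = 12.
So f(m) = 4(m − 2)² + 12.
f(6) = 4·4² + 12 = 76.

76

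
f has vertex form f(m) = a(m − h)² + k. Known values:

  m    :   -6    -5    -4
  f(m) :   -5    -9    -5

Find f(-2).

27

First differences -4, 4; second difference 8 = 2a, so a = 4.
Expanding, the m-coefficient is −2ah = -8h; matching it to the data gives h = -5, and then k = -9.
So f(m) = 4(m + 5)² − 9.
f(-2) = 4·3² − 9 = 27.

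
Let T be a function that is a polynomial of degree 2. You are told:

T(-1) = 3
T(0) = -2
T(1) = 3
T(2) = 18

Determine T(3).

43

First differences: -5, 5, 15. Second differences: 10, 10.
Level-2 differences are constant, so T has degree 2.
Fitting a degree-2 polynomial gives T(t) = 5t² - 2.
Then T(3) = 43.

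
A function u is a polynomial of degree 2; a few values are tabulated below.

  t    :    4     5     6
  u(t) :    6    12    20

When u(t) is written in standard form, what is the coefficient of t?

Write u(t) = at² + bt + c; the 3 given values yield a linear system in the 3 coefficients.
Solving, u(t) = t² - 3t + 2.
The coefficient of t is -3.

-3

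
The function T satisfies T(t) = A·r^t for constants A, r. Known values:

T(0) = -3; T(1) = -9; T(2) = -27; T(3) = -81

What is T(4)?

Consecutive ratio: -9/(-3) = 3, and -27/(-9) = 3, so r = 3.
Then A·3^0 = -3 gives A = -3, and T(t) = -3·3^t.
T(4) = -3·3^4 = -243.

-243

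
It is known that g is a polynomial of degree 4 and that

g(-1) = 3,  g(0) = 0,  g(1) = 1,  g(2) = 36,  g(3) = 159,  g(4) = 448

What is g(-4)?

96

First differences: -3, 1, 35, 123, 289. Second differences: 4, 34, 88, 166. Third differences: 30, 54, 78. Fourth differences: 24, 24.
Level-4 differences are constant, so g has degree 4.
Fitting a degree-4 polynomial gives g(n) = n^4 + 3n³ + n² - 4n.
Then g(-4) = 96.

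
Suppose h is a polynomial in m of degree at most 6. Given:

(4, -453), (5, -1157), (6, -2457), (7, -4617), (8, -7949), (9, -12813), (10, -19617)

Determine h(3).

Write h(m) = am^6 + bm^5 + cm^4 + dm³ + em² + pm + q; the 7 given values yield a linear system in the 7 coefficients.
Solving, the top 2 coefficients vanish, and h(m) = -2m^4 + 4m² - 2m + 3.
Then h(3) = -129.

-129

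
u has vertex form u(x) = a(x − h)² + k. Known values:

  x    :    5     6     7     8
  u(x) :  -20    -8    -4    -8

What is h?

First differences 12, 4, -4; second difference -8 = 2a, so a = -4.
Expanding, the x-coefficient is −2ah = 8h; matching it to the data gives h = 7, and then k = -4.
So u(x) = -4(x − 7)² − 4.
Hence h = 7.

7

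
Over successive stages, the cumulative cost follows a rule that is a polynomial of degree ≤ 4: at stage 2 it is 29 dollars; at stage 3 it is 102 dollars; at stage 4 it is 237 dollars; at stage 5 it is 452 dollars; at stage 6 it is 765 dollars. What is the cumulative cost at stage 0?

Write the value at m as T(m).
Write T(m) = am^4 + bm³ + cm² + dm + e; the 5 given values yield a linear system in the 5 coefficients.
Solving, the leading coefficient vanishes, and T(m) = 3m³ + 4m² - 4m - 3.
Then T(0) = -3.

-3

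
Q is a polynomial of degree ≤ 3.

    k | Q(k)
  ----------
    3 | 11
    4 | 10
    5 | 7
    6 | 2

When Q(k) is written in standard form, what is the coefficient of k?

6

First differences: -1, -3, -5. Second differences: -2, -2.
Level-2 differences are constant, so Q has degree 2.
Fitting a degree-2 polynomial gives Q(k) = -k² + 6k + 2.
The coefficient of k is 6.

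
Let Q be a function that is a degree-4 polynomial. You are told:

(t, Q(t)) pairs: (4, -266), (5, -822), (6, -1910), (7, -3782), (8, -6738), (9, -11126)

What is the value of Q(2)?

18

First differences: -556, -1088, -1872, -2956, -4388. Second differences: -532, -784, -1084, -1432. Third differences: -252, -300, -348. Fourth differences: -48, -48.
Level-4 differences are constant, so Q has degree 4.
Fitting a degree-4 polynomial gives Q(t) = -2t^4 + 2t³ + 6t² + 6t - 2.
Then Q(2) = 18.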